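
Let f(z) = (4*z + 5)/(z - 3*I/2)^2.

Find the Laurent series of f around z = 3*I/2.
Put w = z - (3*I/2), i.e. z = w + 3*I/2. The denominator is w^2, so it suffices to rewrite the numerator in powers of w.

P(z) = 4*z + 5
P(w + 3*I/2) = 5 + 6*I + 4*w

Dividing each term by w^2:
  f = (5 + 6*I)/w^2 + 4/w

Substituting back w = z - 3*I/2:
  f(z) = (5 + 6*I)/(z - 3*I/2)^2 + 4/(z - 3*I/2)

The series is finite because the numerator is a polynomial; the negative powers form the principal part, and the coefficient of 1/(z - 3*I/2) gives Res(f, 3*I/2) = 4.

Final answer: (5 + 6*I)/(z - 3*I/2)^2 + 4/(z - 3*I/2)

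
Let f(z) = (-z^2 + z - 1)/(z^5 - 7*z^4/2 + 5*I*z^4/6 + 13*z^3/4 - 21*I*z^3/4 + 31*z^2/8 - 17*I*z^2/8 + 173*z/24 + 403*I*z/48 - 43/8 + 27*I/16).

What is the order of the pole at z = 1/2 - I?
3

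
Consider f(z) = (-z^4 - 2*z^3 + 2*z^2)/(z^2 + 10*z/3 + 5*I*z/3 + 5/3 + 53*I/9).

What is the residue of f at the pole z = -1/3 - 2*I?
-17900/3051 - 17527*I/3051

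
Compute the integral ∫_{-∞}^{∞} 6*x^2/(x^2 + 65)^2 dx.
Let f(z) = 6*z^2/(z^2 + 65)^2. The denominator has no real zeros and deg Q - deg P = 2 ≥ 2, so the integral of f over the upper semicircle |z| = R tends to 0 as R → ∞. Closing the contour in the upper half-plane,
  ∫_{-∞}^{∞} f(x) dx = 2πi · Σ Res(f, z_k)  over the poles with Im z_k > 0.

Zeros of the denominator: z^2 + 65 = 0 gives z = ±sqrt(65)*I.
Upper half-plane: z = sqrt(65)*I (a pole of order 2).

Write f(z) = g(z)/(z - sqrt(65)*I)^2 with g(z) = 6*z^2/(z + sqrt(65)*I)^2. For a double pole, Res(f, z₀) = g'(z₀):
  g'(z) = 12*sqrt(65)*I*z/(z + sqrt(65)*I)^3
  Res(f, sqrt(65)*I) = g'(sqrt(65)*I) = -3*sqrt(65)*I/130

∫_{-∞}^{∞} f(x) dx = 2πi · (-3*sqrt(65)*I/130) = 3*sqrt(65)*pi/65

Final answer: 3*sqrt(65)*pi/65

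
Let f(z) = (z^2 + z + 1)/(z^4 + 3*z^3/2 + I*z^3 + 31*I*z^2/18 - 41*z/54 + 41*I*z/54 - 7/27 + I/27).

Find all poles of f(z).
The singularities of f are the zeros of the denominator. Factoring,
  z^4 + 3*z^3/2 + I*z^3 + 31*I*z^2/18 - 41*z/54 + 41*I*z/54 - 7/27 + I/27 = (z - 1/2 + 2*I/3)*(z + 1/3 + I/3)*(z + 2/3)*(z + 1)
so the candidates are z = 1/2 - 2*I/3, z = -1/3 - I/3, z = -2/3, z = -1.

Check the numerator P(z) = z^2 + z + 1 at each one:
  P(1/2 - 2*I/3) = 47/36 - 4*I/3 ≠ 0, so z = 1/2 - 2*I/3 is a (simple) pole.
  P(-1/3 - I/3) = 2/3 - I/9 ≠ 0, so z = -1/3 - I/3 is a (simple) pole.
  P(-2/3) = 7/9 ≠ 0, so z = -2/3 is a (simple) pole.
  P(-1) = 1 ≠ 0, so z = -1 is a (simple) pole.

Poles of f: {-1, -2/3, -1/3 - I/3, 1/2 - 2*I/3}

Final answer: {-1, -2/3, -1/3 - I/3, 1/2 - 2*I/3}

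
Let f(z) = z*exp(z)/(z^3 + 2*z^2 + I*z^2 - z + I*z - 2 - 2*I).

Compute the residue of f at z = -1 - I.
Write f(z) = P(z)/Q(z) with P(z) = z*exp(z) and Q(z) = z^3 + 2*z^2 + I*z^2 - z + I*z - 2 - 2*I.
The denominator factors as Q(z) = (z - 1)*(z + 2)*(z + 1 + I), so z = -1 - I is a simple zero of Q and P is analytic there; z = -1 - I is therefore a simple pole and
  Res(f, z₀) = P(z₀)/Q'(z₀).

Q'(z) = 3*z^2 + 4*z + 2*I*z - 1 + I, so Q'(-1 - I) = -3 + I.
P(-1 - I) = (-1 - I)*exp(-1 - I).

Res(f, -1 - I) = ((-1 - I)*exp(-1 - I))/(-3 + I) = (1/5 + 2*I/5)*exp(-1 - I)

Final answer: (1/5 + 2*I/5)*exp(-1 - I)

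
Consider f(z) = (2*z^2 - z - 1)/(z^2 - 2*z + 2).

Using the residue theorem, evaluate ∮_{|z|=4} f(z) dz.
By the residue theorem, ∮_C f(z) dz = 2πi · (sum of the residues of f at the poles inside |z| = 4).

The denominator factors as (z - 1 - I)*(z - 1 + I), so the singularities of f are simple poles at z = 1 + I, z = 1 - I.
  |1 + I|² = 2 < 16 = 4², so this pole is inside the contour.
  |1 - I|² = 2 < 16 = 4², so this pole is inside the contour.

With P(z) = 2*z^2 - z - 1 and Q(z) = z^2 - 2*z + 2, each pole is simple, so Res(f, z₀) = P(z₀)/Q'(z₀) with Q'(z) = 2*z - 2.
  Res(f, 1 + I) = P(1 + I)/Q'(1 + I) = (-2 + 3*I)/(2*I) = 3/2 + I
  Res(f, 1 - I) = P(1 - I)/Q'(1 - I) = (-2 - 3*I)/(-2*I) = 3/2 - I

Sum of residues inside C: 3
∮_C f(z) dz = 2πi · (3) = 6*I*pi

Final answer: 6*I*pi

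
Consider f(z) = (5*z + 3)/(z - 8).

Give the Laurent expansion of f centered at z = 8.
Put w = z - (8), i.e. z = w + 8. The denominator is w, so it suffices to rewrite the numerator in powers of w.

P(z) = 5*z + 3
P(w + 8) = 43 + 5*w

Dividing each term by w:
  f = 43/w + 5

Substituting back w = z - 8:
  f(z) = 43/(z - 8) + 5

The series is finite because the numerator is a polynomial; the negative powers form the principal part, and the coefficient of 1/(z - 8) gives Res(f, 8) = 43.

Final answer: 43/(z - 8) + 5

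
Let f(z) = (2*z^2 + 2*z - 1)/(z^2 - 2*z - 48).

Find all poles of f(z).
{-6, 8}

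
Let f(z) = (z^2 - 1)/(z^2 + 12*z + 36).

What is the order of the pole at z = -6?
Factor the denominator:
  z^2 + 12*z + 36 = (z + 6)^2

The numerator P(z) = z^2 - 1 has P(-6) = 35 ≠ 0, so no factor of (z + 6) cancels.
Near z = -6 we can therefore write f(z) = g(z)/(z + 6)^2 with g analytic at -6 and g(-6) ≠ 0 (g is just the numerator).

Hence z = -6 is a pole of order 2.

Final answer: 2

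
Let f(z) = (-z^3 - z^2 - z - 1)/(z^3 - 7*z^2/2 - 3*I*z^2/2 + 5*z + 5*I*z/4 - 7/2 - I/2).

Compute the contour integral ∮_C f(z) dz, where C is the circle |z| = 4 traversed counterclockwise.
pi*(3 - 9*I)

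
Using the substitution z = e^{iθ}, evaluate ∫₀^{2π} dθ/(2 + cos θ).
Let J = ∫₀^{2π} dθ/(2 + cos θ).
Put z = e^{iθ}: then cos θ = (z + 1/z)/2, dθ = dz/(iz), and z runs once counterclockwise around |z| = 1:
  J = ∮_{|z|=1} 1/(2 + (z + 1/z)/2) · dz/(iz) = (2/i) ∮_{|z|=1} dz/(z^2 + 4*z + 1).
The roots of z^2 + 4*z + 1 are z = (-2 ± sqrt(2^2 - 1^2)), with sqrt(3) = sqrt(3); their product is 1, so only z₊ = -2 + sqrt(3) lies inside the unit circle (z₋ = -2 - sqrt(3) lies outside).
z₊ is a simple zero of q(z) = z^2 + 4*z + 1, so Res(1/q, z₊) = 1/q'(z₊) with q'(z) = 2*z + 4; and q'(z₊) = (z₊ - z₋) = 2*sqrt(3).
Therefore J = (2/i) · 2πi · 1/(2*sqrt(3)) = 2*pi/(sqrt(3)) = 2*sqrt(3)*pi/3

Final answer: 2*sqrt(3)*pi/3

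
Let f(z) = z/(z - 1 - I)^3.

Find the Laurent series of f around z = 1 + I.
Put w = z - (1 + I), i.e. z = w + 1 + I. The denominator is w^3, so it suffices to rewrite the numerator in powers of w.

P(z) = z
P(w + 1 + I) = 1 + I + w

Dividing each term by w^3:
  f = (1 + I)/w^3 + 1/w^2

Substituting back w = z - 1 - I:
  f(z) = (1 + I)/(z - 1 - I)^3 + 1/(z - 1 - I)^2

The series is finite because the numerator is a polynomial; the negative powers form the principal part.

Final answer: (1 + I)/(z - 1 - I)^3 + 1/(z - 1 - I)^2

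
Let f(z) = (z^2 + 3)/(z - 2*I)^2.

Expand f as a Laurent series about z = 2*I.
Put w = z - (2*I), i.e. z = w + 2*I. The denominator is w^2, so it suffices to rewrite the numerator in powers of w.

P(z) = z^2 + 3
P(w + 2*I) = -1 + 4*I*w + w^2

Dividing each term by w^2:
  f = -1/w^2 + 4*I/w + 1

Substituting back w = z - 2*I:
  f(z) = -1/(z - 2*I)^2 + 4*I/(z - 2*I) + 1

The series is finite because the numerator is a polynomial; the negative powers form the principal part, and the coefficient of 1/(z - 2*I) gives Res(f, 2*I) = 4*I.

Final answer: -1/(z - 2*I)^2 + 4*I/(z - 2*I) + 1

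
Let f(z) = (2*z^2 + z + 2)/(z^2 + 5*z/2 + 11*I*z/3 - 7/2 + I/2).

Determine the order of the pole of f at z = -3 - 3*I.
Factor the denominator:
  z^2 + 5*z/2 + 11*I*z/3 - 7/2 + I/2 = (z + 3 + 3*I)*(z - 1/2 + 2*I/3)

The numerator P(z) = 2*z^2 + z + 2 has P(-3 - 3*I) = -1 + 33*I ≠ 0, so no factor of (z + 3 + 3*I) cancels.
Near z = -3 - 3*I we can therefore write f(z) = g(z)/(z + 3 + 3*I) with g analytic at -3 - 3*I and g(-3 - 3*I) ≠ 0 (g is the numerator divided by the remaining denominator factors).

Hence z = -3 - 3*I is a pole of order 1.

Final answer: 1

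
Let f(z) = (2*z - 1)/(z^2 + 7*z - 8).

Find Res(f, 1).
Write f(z) = P(z)/Q(z) with P(z) = 2*z - 1 and Q(z) = z^2 + 7*z - 8.
The denominator factors as Q(z) = (z + 8)*(z - 1), so z = 1 is a simple zero of Q and P is analytic there; z = 1 is therefore a simple pole and
  Res(f, z₀) = P(z₀)/Q'(z₀).

Q'(z) = 2*z + 7, so Q'(1) = 9.
P(1) = 1.

Res(f, 1) = (1)/(9) = 1/9

Final answer: 1/9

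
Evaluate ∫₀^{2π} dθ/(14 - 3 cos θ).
Call the integral J. The integrand is 2π-periodic and we integrate over a full period, so shifting θ does not change the value (θ → θ + π flips the sign of the trig term). Hence
  J = ∫₀^{2π} dθ/(14 + 3 cos θ).
Put z = e^{iθ}: then cos θ = (z + 1/z)/2, dθ = dz/(iz), and z runs once counterclockwise around |z| = 1:
  J = ∮_{|z|=1} 1/(14 + 3*(z + 1/z)/2) · dz/(iz) = (2/i) ∮_{|z|=1} dz/(3*z^2 + 28*z + 3).
The roots of 3*z^2 + 28*z + 3 are z = (-14 ± sqrt(14^2 - 3^2))/3, with sqrt(187) = sqrt(187); their product is 1, so only z₊ = -14/3 + sqrt(187)/3 lies inside the unit circle (z₋ = -14/3 - sqrt(187)/3 lies outside).
z₊ is a simple zero of q(z) = 3*z^2 + 28*z + 3, so Res(1/q, z₊) = 1/q'(z₊) with q'(z) = 6*z + 28; and q'(z₊) = 3*(z₊ - z₋) = 2*sqrt(187).
Therefore J = (2/i) · 2πi · 1/(2*sqrt(187)) = 2*pi/(sqrt(187)) = 2*sqrt(187)*pi/187

Final answer: 2*sqrt(187)*pi/187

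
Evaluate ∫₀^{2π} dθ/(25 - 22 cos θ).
Call the integral J. The integrand is 2π-periodic and we integrate over a full period, so shifting θ does not change the value (θ → θ + π flips the sign of the trig term). Hence
  J = ∫₀^{2π} dθ/(25 + 22 cos θ).
Put z = e^{iθ}: then cos θ = (z + 1/z)/2, dθ = dz/(iz), and z runs once counterclockwise around |z| = 1:
  J = ∮_{|z|=1} 1/(25 + 22*(z + 1/z)/2) · dz/(iz) = (2/i) ∮_{|z|=1} dz/(22*z^2 + 50*z + 22).
The roots of 22*z^2 + 50*z + 22 are z = (-25 ± sqrt(25^2 - 22^2))/22, with sqrt(141) = sqrt(141); their product is 1, so only z₊ = -25/22 + sqrt(141)/22 lies inside the unit circle (z₋ = -25/22 - sqrt(141)/22 lies outside).
z₊ is a simple zero of q(z) = 22*z^2 + 50*z + 22, so Res(1/q, z₊) = 1/q'(z₊) with q'(z) = 44*z + 50; and q'(z₊) = 22*(z₊ - z₋) = 2*sqrt(141).
Therefore J = (2/i) · 2πi · 1/(2*sqrt(141)) = 2*pi/(sqrt(141)) = 2*sqrt(141)*pi/141

Final answer: 2*sqrt(141)*pi/141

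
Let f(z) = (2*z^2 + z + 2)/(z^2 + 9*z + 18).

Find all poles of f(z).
The singularities of f are the zeros of the denominator. Factoring,
  z^2 + 9*z + 18 = (z + 3)*(z + 6)
so the candidates are z = -3, z = -6.

Check the numerator P(z) = 2*z^2 + z + 2 at each one:
  P(-3) = 17 ≠ 0, so z = -3 is a (simple) pole.
  P(-6) = 68 ≠ 0, so z = -6 is a (simple) pole.

Poles of f: {-6, -3}

Final answer: {-6, -3}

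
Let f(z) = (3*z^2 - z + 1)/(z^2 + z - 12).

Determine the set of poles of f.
The singularities of f are the zeros of the denominator. Factoring,
  z^2 + z - 12 = (z - 3)*(z + 4)
so the candidates are z = 3, z = -4.

Check the numerator P(z) = 3*z^2 - z + 1 at each one:
  P(3) = 25 ≠ 0, so z = 3 is a (simple) pole.
  P(-4) = 53 ≠ 0, so z = -4 is a (simple) pole.

Poles of f: {-4, 3}

Final answer: {-4, 3}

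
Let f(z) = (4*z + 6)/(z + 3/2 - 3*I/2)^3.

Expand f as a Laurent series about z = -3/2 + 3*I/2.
Put w = z - (-3/2 + 3*I/2), i.e. z = w - 3/2 + 3*I/2. The denominator is w^3, so it suffices to rewrite the numerator in powers of w.

P(z) = 4*z + 6
P(w - 3/2 + 3*I/2) = 6*I + 4*w

Dividing each term by w^3:
  f = 6*I/w^3 + 4/w^2

Substituting back w = z + 3/2 - 3*I/2:
  f(z) = 6*I/(z + 3/2 - 3*I/2)^3 + 4/(z + 3/2 - 3*I/2)^2

The series is finite because the numerator is a polynomial; the negative powers form the principal part.

Final answer: 6*I/(z + 3/2 - 3*I/2)^3 + 4/(z + 3/2 - 3*I/2)^2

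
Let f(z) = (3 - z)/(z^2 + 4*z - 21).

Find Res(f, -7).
Write f(z) = P(z)/Q(z) with P(z) = 3 - z and Q(z) = z^2 + 4*z - 21.
The denominator factors as Q(z) = (z + 7)*(z - 3), so z = -7 is a simple zero of Q and P is analytic there; z = -7 is therefore a simple pole and
  Res(f, z₀) = P(z₀)/Q'(z₀).

Q'(z) = 2*z + 4, so Q'(-7) = -10.
P(-7) = 10.

Res(f, -7) = (10)/(-10) = -1

Final answer: -1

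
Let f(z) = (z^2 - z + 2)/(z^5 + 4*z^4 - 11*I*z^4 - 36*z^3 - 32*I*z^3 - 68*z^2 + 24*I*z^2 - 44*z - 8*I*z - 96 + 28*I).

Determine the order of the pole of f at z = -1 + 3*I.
Factor the denominator:
  z^5 + 4*z^4 - 11*I*z^4 - 36*z^3 - 32*I*z^3 - 68*z^2 + 24*I*z^2 - 44*z - 8*I*z - 96 + 28*I = (z + 1 - 3*I)^4*(z + I)

The numerator P(z) = z^2 - z + 2 has P(-1 + 3*I) = -5 - 9*I ≠ 0, so no factor of (z + 1 - 3*I) cancels.
Near z = -1 + 3*I we can therefore write f(z) = g(z)/(z + 1 - 3*I)^4 with g analytic at -1 + 3*I and g(-1 + 3*I) ≠ 0 (g is the numerator divided by the remaining denominator factors).

Hence z = -1 + 3*I is a pole of order 4.

Final answer: 4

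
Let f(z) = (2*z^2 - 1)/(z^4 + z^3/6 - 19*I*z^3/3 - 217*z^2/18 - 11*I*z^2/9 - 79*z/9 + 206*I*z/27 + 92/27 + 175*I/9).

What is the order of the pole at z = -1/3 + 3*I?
2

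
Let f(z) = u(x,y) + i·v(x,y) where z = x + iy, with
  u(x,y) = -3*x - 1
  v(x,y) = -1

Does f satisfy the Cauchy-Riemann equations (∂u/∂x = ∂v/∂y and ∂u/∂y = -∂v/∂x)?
∂u/∂x = -3
∂v/∂y = 0
∂u/∂y = 0
∂v/∂x = 0
∂u/∂x ≠ ∂v/∂y; the Cauchy-Riemann equations are not satisfied, so f is not analytic.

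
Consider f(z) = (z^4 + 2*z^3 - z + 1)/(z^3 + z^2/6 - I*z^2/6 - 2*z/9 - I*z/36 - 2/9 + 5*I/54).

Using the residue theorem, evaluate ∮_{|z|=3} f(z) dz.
pi*(-11/18 - 2*I/9)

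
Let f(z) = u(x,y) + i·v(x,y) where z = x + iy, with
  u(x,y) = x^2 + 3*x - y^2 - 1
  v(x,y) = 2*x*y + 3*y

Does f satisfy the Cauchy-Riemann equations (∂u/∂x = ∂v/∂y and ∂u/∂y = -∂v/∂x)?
∂u/∂x = 2*x + 3
∂v/∂y = 2*x + 3
∂u/∂y = -2*y
∂v/∂x = 2*y
∂u/∂x = ∂v/∂y and ∂u/∂y = -∂v/∂x hold identically; f is analytic.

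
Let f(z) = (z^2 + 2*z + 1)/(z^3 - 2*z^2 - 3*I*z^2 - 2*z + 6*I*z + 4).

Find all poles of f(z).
The singularities of f are the zeros of the denominator. Factoring,
  z^3 - 2*z^2 - 3*I*z^2 - 2*z + 6*I*z + 4 = (z - 2*I)*(z - I)*(z - 2)
so the candidates are z = 2*I, z = I, z = 2.

Check the numerator P(z) = z^2 + 2*z + 1 at each one:
  P(2*I) = -3 + 4*I ≠ 0, so z = 2*I is a (simple) pole.
  P(I) = 2*I ≠ 0, so z = I is a (simple) pole.
  P(2) = 9 ≠ 0, so z = 2 is a (simple) pole.

Poles of f: {I, 2*I, 2}

Final answer: {I, 2*I, 2}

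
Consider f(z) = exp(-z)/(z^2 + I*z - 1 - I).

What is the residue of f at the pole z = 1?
Write f(z) = P(z)/Q(z) with P(z) = exp(-z) and Q(z) = z^2 + I*z - 1 - I.
The denominator factors as Q(z) = (z + 1 + I)*(z - 1), so z = 1 is a simple zero of Q and P is analytic there; z = 1 is therefore a simple pole and
  Res(f, z₀) = P(z₀)/Q'(z₀).

Q'(z) = 2*z + I, so Q'(1) = 2 + I.
P(1) = exp(-1).

Res(f, 1) = (exp(-1))/(2 + I) = (2/5 - I/5)*exp(-1)

Final answer: (2/5 - I/5)*exp(-1)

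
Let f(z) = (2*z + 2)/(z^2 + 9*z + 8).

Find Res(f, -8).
Write f(z) = P(z)/Q(z) with P(z) = 2*z + 2 and Q(z) = z^2 + 9*z + 8.
The denominator factors as Q(z) = (z + 8)*(z + 1), so z = -8 is a simple zero of Q and P is analytic there; z = -8 is therefore a simple pole and
  Res(f, z₀) = P(z₀)/Q'(z₀).

Q'(z) = 2*z + 9, so Q'(-8) = -7.
P(-8) = -14.

Res(f, -8) = (-14)/(-7) = 2

Final answer: 2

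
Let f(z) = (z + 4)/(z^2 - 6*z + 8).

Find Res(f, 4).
Write f(z) = P(z)/Q(z) with P(z) = z + 4 and Q(z) = z^2 - 6*z + 8.
The denominator factors as Q(z) = (z - 4)*(z - 2), so z = 4 is a simple zero of Q and P is analytic there; z = 4 is therefore a simple pole and
  Res(f, z₀) = P(z₀)/Q'(z₀).

Q'(z) = 2*z - 6, so Q'(4) = 2.
P(4) = 8.

Res(f, 4) = (8)/(2) = 4

Final answer: 4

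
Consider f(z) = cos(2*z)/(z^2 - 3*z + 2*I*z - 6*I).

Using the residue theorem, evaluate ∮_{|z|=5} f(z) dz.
pi*(-4/13 - 6*I/13)*cosh(4) + pi*(4/13 + 6*I/13)*cos(6)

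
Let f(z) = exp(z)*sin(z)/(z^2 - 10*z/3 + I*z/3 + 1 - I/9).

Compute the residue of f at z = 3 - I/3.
Write f(z) = P(z)/Q(z) with P(z) = exp(z)*sin(z) and Q(z) = z^2 - 10*z/3 + I*z/3 + 1 - I/9.
The denominator factors as Q(z) = (z - 1/3)*(z - 3 + I/3), so z = 3 - I/3 is a simple zero of Q and P is analytic there; z = 3 - I/3 is therefore a simple pole and
  Res(f, z₀) = P(z₀)/Q'(z₀).

Q'(z) = 2*z - 10/3 + I/3, so Q'(3 - I/3) = 8/3 - I/3.
P(3 - I/3) = exp(3 - I/3)*sin(3 - I/3).

Res(f, 3 - I/3) = (exp(3 - I/3)*sin(3 - I/3))/(8/3 - I/3) = (24/65 + 3*I/65)*exp(3 - I/3)*sin(3 - I/3)

Final answer: (24/65 + 3*I/65)*exp(3 - I/3)*sin(3 - I/3)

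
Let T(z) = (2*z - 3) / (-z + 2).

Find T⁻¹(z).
(2*z + 3)/(z + 2)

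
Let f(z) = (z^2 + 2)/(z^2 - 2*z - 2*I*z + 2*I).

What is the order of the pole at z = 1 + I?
Factor the denominator:
  z^2 - 2*z - 2*I*z + 2*I = (z - 1 - I)^2

The numerator P(z) = z^2 + 2 has P(1 + I) = 2 + 2*I ≠ 0, so no factor of (z - 1 - I) cancels.
Near z = 1 + I we can therefore write f(z) = g(z)/(z - 1 - I)^2 with g analytic at 1 + I and g(1 + I) ≠ 0 (g is just the numerator).

Hence z = 1 + I is a pole of order 2.

Final answer: 2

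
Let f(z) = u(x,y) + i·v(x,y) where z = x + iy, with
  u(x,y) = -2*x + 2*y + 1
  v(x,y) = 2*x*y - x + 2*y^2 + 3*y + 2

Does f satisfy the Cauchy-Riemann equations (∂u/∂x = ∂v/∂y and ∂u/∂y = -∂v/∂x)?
∂u/∂x = -2
∂v/∂y = 2*x + 4*y + 3
∂u/∂y = 2
∂v/∂x = 2*y - 1
∂u/∂x ≠ ∂v/∂y and ∂u/∂y ≠ -∂v/∂x; the Cauchy-Riemann equations are not satisfied, so f is not analytic.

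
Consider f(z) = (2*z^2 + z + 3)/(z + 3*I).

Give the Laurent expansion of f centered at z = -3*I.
(-15 - 3*I)/(z + 3*I) + 1 - 12*I + 2*(z + 3*I)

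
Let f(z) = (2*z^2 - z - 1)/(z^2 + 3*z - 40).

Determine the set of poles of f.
The singularities of f are the zeros of the denominator. Factoring,
  z^2 + 3*z - 40 = (z - 5)*(z + 8)
so the candidates are z = 5, z = -8.

Check the numerator P(z) = 2*z^2 - z - 1 at each one:
  P(5) = 44 ≠ 0, so z = 5 is a (simple) pole.
  P(-8) = 135 ≠ 0, so z = -8 is a (simple) pole.

Poles of f: {-8, 5}

Final answer: {-8, 5}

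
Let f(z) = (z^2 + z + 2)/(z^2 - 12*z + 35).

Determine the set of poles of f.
The singularities of f are the zeros of the denominator. Factoring,
  z^2 - 12*z + 35 = (z - 7)*(z - 5)
so the candidates are z = 7, z = 5.

Check the numerator P(z) = z^2 + z + 2 at each one:
  P(7) = 58 ≠ 0, so z = 7 is a (simple) pole.
  P(5) = 32 ≠ 0, so z = 5 is a (simple) pole.

Poles of f: {5, 7}

Final answer: {5, 7}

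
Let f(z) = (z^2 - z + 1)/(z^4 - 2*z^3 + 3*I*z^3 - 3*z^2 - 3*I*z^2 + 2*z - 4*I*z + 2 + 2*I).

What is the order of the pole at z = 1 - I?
Factor the denominator:
  z^4 - 2*z^3 + 3*I*z^3 - 3*z^2 - 3*I*z^2 + 2*z - 4*I*z + 2 + 2*I = (z - 1 + I)^3*(z + 1)

The numerator P(z) = z^2 - z + 1 has P(1 - I) = -I ≠ 0, so no factor of (z - 1 + I) cancels.
Near z = 1 - I we can therefore write f(z) = g(z)/(z - 1 + I)^3 with g analytic at 1 - I and g(1 - I) ≠ 0 (g is the numerator divided by the remaining denominator factors).

Hence z = 1 - I is a pole of order 3.

Final answer: 3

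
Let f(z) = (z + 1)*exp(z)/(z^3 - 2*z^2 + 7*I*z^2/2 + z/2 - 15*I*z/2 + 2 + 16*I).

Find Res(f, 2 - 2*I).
Write f(z) = P(z)/Q(z) with P(z) = (z + 1)*exp(z) and Q(z) = z^3 - 2*z^2 + 7*I*z^2/2 + z/2 - 15*I*z/2 + 2 + 16*I.
The denominator factors as Q(z) = (z - 2 + 2*I)*(z - 1 - 3*I/2)*(z + 1 + 3*I), so z = 2 - 2*I is a simple zero of Q and P is analytic there; z = 2 - 2*I is therefore a simple pole and
  Res(f, z₀) = P(z₀)/Q'(z₀).

Q'(z) = 3*z^2 - 4*z + 7*I*z + 1/2 - 15*I/2, so Q'(2 - 2*I) = 13/2 - 19*I/2.
P(2 - 2*I) = (3 - 2*I)*exp(2 - 2*I).

Res(f, 2 - 2*I) = ((3 - 2*I)*exp(2 - 2*I))/(13/2 - 19*I/2) = (77/265 + 31*I/265)*exp(2 - 2*I)

Final answer: (77/265 + 31*I/265)*exp(2 - 2*I)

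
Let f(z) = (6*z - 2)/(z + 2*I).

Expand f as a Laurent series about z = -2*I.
Put w = z - (-2*I), i.e. z = w - 2*I. The denominator is w, so it suffices to rewrite the numerator in powers of w.

P(z) = 6*z - 2
P(w - 2*I) = -2 - 12*I + 6*w

Dividing each term by w:
  f = (-2 - 12*I)/w + 6

Substituting back w = z + 2*I:
  f(z) = (-2 - 12*I)/(z + 2*I) + 6

The series is finite because the numerator is a polynomial; the negative powers form the principal part, and the coefficient of 1/(z + 2*I) gives Res(f, -2*I) = -2 - 12*I.

Final answer: (-2 - 12*I)/(z + 2*I) + 6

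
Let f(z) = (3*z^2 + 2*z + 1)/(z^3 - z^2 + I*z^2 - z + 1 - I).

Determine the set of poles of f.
{-1, 1 - I, 1}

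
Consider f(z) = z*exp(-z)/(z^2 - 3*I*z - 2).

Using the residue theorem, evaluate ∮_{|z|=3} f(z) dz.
By the residue theorem, ∮_C f(z) dz = 2πi · (sum of the residues of f at the poles inside |z| = 3).

The denominator factors as (z - 2*I)*(z - I), so the singularities of f are simple poles at z = 2*I, z = I.
  |2*I|² = 4 < 9 = 3², so this pole is inside the contour.
  |I|² = 1 < 9 = 3², so this pole is inside the contour.

With P(z) = z*exp(-z) and Q(z) = z^2 - 3*I*z - 2, each pole is simple, so Res(f, z₀) = P(z₀)/Q'(z₀) with Q'(z) = 2*z - 3*I.
  Res(f, 2*I) = P(2*I)/Q'(2*I) = (2*I*exp(-2*I))/(I) = 2*exp(-2*I)
  Res(f, I) = P(I)/Q'(I) = (I*exp(-I))/(-I) = -exp(-I)

Sum of residues inside C: 2*exp(-2*I) - exp(-I)
∮_C f(z) dz = 2πi · (2*exp(-2*I) - exp(-I)) = 4*I*pi*exp(-2*I) - 2*I*pi*exp(-I)

Final answer: 4*I*pi*exp(-2*I) - 2*I*pi*exp(-I)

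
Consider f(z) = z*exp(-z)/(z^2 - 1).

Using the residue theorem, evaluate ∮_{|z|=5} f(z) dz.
By the residue theorem, ∮_C f(z) dz = 2πi · (sum of the residues of f at the poles inside |z| = 5).

The denominator factors as (z - 1)*(z + 1), so the singularities of f are simple poles at z = 1, z = -1.
  |1|² = 1 < 25 = 5², so this pole is inside the contour.
  |-1|² = 1 < 25 = 5², so this pole is inside the contour.

With P(z) = z*exp(-z) and Q(z) = z^2 - 1, each pole is simple, so Res(f, z₀) = P(z₀)/Q'(z₀) with Q'(z) = 2*z.
  Res(f, 1) = P(1)/Q'(1) = (exp(-1))/(2) = exp(-1)/2
  Res(f, -1) = P(-1)/Q'(-1) = (-exp(1))/(-2) = exp(1)/2

Sum of residues inside C: exp(-1)/2 + exp(1)/2
∮_C f(z) dz = 2πi · (exp(-1)/2 + exp(1)/2) = I*pi*exp(-1) + exp(1)*I*pi

Final answer: I*pi*exp(-1) + exp(1)*I*pi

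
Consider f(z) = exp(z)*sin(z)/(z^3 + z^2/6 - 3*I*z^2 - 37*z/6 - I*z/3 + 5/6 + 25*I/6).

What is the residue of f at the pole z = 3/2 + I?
Write f(z) = P(z)/Q(z) with P(z) = exp(z)*sin(z) and Q(z) = z^3 + z^2/6 - 3*I*z^2 - 37*z/6 - I*z/3 + 5/6 + 25*I/6.
The denominator factors as Q(z) = (z - 1/3 - I)*(z - 3/2 - I)*(z + 2 - I), so z = 3/2 + I is a simple zero of Q and P is analytic there; z = 3/2 + I is therefore a simple pole and
  Res(f, z₀) = P(z₀)/Q'(z₀).

Q'(z) = 3*z^2 + z/3 - 6*I*z - 37/6 - I/3, so Q'(3/2 + I) = 49/12.
P(3/2 + I) = exp(3/2 + I)*sin(3/2 + I).

Res(f, 3/2 + I) = (exp(3/2 + I)*sin(3/2 + I))/(49/12) = 12*exp(3/2 + I)*sin(3/2 + I)/49

Final answer: 12*exp(3/2 + I)*sin(3/2 + I)/49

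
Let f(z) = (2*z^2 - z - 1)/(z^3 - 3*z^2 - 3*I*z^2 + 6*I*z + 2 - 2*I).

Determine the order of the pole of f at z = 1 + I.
Factor the denominator:
  z^3 - 3*z^2 - 3*I*z^2 + 6*I*z + 2 - 2*I = (z - 1 - I)^3

The numerator P(z) = 2*z^2 - z - 1 has P(1 + I) = -2 + 3*I ≠ 0, so no factor of (z - 1 - I) cancels.
Near z = 1 + I we can therefore write f(z) = g(z)/(z - 1 - I)^3 with g analytic at 1 + I and g(1 + I) ≠ 0 (g is just the numerator).

Hence z = 1 + I is a pole of order 3.

Final answer: 3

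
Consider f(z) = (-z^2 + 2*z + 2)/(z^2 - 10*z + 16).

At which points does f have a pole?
The singularities of f are the zeros of the denominator. Factoring,
  z^2 - 10*z + 16 = (z - 8)*(z - 2)
so the candidates are z = 8, z = 2.

Check the numerator P(z) = -z^2 + 2*z + 2 at each one:
  P(8) = -46 ≠ 0, so z = 8 is a (simple) pole.
  P(2) = 2 ≠ 0, so z = 2 is a (simple) pole.

Poles of f: {2, 8}

Final answer: {2, 8}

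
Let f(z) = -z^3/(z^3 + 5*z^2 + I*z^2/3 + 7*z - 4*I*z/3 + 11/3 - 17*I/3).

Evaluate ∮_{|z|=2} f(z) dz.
By the residue theorem, ∮_C f(z) dz = 2πi · (sum of the residues of f at the poles inside |z| = 2).

The denominator factors as (z + 2 + I)*(z + 3 + I/3)*(z - I), so the singularities of f are simple poles at z = -2 - I, z = -3 - I/3, z = I.
  |-2 - I|² = 5 > 4 = 2², so this pole is outside the contour.
  |-3 - I/3|² = 82/9 > 4 = 2², so this pole is outside the contour.
  |I|² = 1 < 4 = 2², so this pole is inside the contour.

With P(z) = -z^3 and Q(z) = z^3 + 5*z^2 + I*z^2/3 + 7*z - 4*I*z/3 + 11/3 - 17*I/3, each pole is simple, so Res(f, z₀) = P(z₀)/Q'(z₀) with Q'(z) = 3*z^2 + 10*z + 2*I*z/3 + 7 - 4*I/3.
  Res(f, I) = P(I)/Q'(I) = (I)/(10/3 + 26*I/3) = 39/388 + 15*I/388

∮_C f(z) dz = 2πi · (39/388 + 15*I/388) = pi*(-15/194 + 39*I/194)

Final answer: pi*(-15/194 + 39*I/194)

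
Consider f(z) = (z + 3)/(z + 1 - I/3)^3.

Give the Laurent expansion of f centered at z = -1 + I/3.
(2 + I/3)/(z + 1 - I/3)^3 + 1/(z + 1 - I/3)^2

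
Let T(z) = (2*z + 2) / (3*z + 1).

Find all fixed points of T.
T(z) = z means 2*z + 2 = z*(3*z + 1), i.e.
  3*z^2 - z - 2 = 0.
Discriminant: (-1)^2 - 4*(3)*(-2) = 25, so the roots are real.
  z = (1 ± sqrt(25))/(2*(3))
Fixed points: {-2/3, 1}

Final answer: {-2/3, 1}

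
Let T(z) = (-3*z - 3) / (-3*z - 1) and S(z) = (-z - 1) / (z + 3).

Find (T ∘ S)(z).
(T ∘ S)(z) = T(S(z)) = ((-3)*S(z) + (-3))/((-3)*S(z) + (-1)). Multiply numerator and denominator by z + 3:
  numerator:   (-3)*(-z - 1) + (-3)*(z + 3) = -6
  denominator: (-3)*(-z - 1) + (-1)*(z + 3) = 2*z
(T ∘ S)(z) = -6/(2*z) = -3/(z)

Final answer: -3/(z)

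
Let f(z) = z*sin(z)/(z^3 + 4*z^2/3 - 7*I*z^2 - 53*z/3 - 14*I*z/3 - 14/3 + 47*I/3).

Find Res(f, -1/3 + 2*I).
Write f(z) = P(z)/Q(z) with P(z) = z*sin(z) and Q(z) = z^3 + 4*z^2/3 - 7*I*z^2 - 53*z/3 - 14*I*z/3 - 14/3 + 47*I/3.
The denominator factors as Q(z) = (z + 2 - 3*I)*(z - 1 - 2*I)*(z + 1/3 - 2*I), so z = -1/3 + 2*I is a simple zero of Q and P is analytic there; z = -1/3 + 2*I is therefore a simple pole and
  Res(f, z₀) = P(z₀)/Q'(z₀).

Q'(z) = 3*z^2 + 8*z/3 - 14*I*z - 53/3 - 14*I/3, so Q'(-1/3 + 2*I) = -20/9 + 4*I/3.
P(-1/3 + 2*I) = (1/3 - 2*I)*sin(1/3 - 2*I).

Res(f, -1/3 + 2*I) = ((1/3 - 2*I)*sin(1/3 - 2*I))/(-20/9 + 4*I/3) = (-69/136 + 81*I/136)*sin(1/3 - 2*I)

Final answer: (-69/136 + 81*I/136)*sin(1/3 - 2*I)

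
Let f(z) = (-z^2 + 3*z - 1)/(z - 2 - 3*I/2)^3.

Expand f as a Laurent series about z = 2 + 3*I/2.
(13/4 - 3*I/2)/(z - 2 - 3*I/2)^3 + (-1 - 3*I)/(z - 2 - 3*I/2)^2 - 1/(z - 2 - 3*I/2)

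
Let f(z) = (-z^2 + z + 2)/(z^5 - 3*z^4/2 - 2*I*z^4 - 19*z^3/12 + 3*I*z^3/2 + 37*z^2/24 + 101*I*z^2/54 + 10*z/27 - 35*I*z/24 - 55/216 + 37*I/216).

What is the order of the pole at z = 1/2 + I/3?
Factor the denominator:
  z^5 - 3*z^4/2 - 2*I*z^4 - 19*z^3/12 + 3*I*z^3/2 + 37*z^2/24 + 101*I*z^2/54 + 10*z/27 - 35*I*z/24 - 55/216 + 37*I/216 = (z - 1/2 - I/3)^3*(z - 1 - I)*(z + 1)

The numerator P(z) = -z^2 + z + 2 has P(1/2 + I/3) = 85/36 ≠ 0, so no factor of (z - 1/2 - I/3) cancels.
Near z = 1/2 + I/3 we can therefore write f(z) = g(z)/(z - 1/2 - I/3)^3 with g analytic at 1/2 + I/3 and g(1/2 + I/3) ≠ 0 (g is the numerator divided by the remaining denominator factors).

Hence z = 1/2 + I/3 is a pole of order 3.

Final answer: 3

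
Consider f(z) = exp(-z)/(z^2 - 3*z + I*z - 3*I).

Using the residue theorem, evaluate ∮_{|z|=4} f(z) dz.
By the residue theorem, ∮_C f(z) dz = 2πi · (sum of the residues of f at the poles inside |z| = 4).

The denominator factors as (z - 3)*(z + I), so the singularities of f are simple poles at z = 3, z = -I.
  |3|² = 9 < 16 = 4², so this pole is inside the contour.
  |-I|² = 1 < 16 = 4², so this pole is inside the contour.

With P(z) = exp(-z) and Q(z) = z^2 - 3*z + I*z - 3*I, each pole is simple, so Res(f, z₀) = P(z₀)/Q'(z₀) with Q'(z) = 2*z - 3 + I.
  Res(f, 3) = P(3)/Q'(3) = (exp(-3))/(3 + I) = (3/10 - I/10)*exp(-3)
  Res(f, -I) = P(-I)/Q'(-I) = (exp(I))/(-3 - I) = (-3/10 + I/10)*exp(I)

Sum of residues inside C: (-3/10 + I/10)*exp(I) + (3/10 - I/10)*exp(-3)
∮_C f(z) dz = 2πi · ((-3/10 + I/10)*exp(I) + (3/10 - I/10)*exp(-3)) = pi*(-1/5 - 3*I/5)*exp(I) + pi*(1/5 + 3*I/5)*exp(-3)

Final answer: pi*(-1/5 - 3*I/5)*exp(I) + pi*(1/5 + 3*I/5)*exp(-3)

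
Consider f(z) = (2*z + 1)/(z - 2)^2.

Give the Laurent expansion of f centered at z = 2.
5/(z - 2)^2 + 2/(z - 2)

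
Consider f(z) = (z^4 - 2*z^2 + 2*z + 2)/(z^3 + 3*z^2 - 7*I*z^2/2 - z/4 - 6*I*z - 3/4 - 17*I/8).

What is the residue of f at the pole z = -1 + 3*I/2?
449/40 + 211*I/20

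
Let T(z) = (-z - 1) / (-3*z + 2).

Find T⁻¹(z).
Set w = T(z) = (-z - 1) / (-3*z + 2) and solve for z:
  w*(-3*z + 2) = -z - 1
  2*w + z*(1 - 3*w) + 1 = 0
  z*(1 - 3*w) = -2*w - 1
  z = (2*w + 1)/(3*w - 1)
Renaming the variable, T⁻¹(z) = (2*z + 1)/(3*z - 1).
(Check: ad - bc = -5 ≠ 0, so T is invertible.)

Final answer: (2*z + 1)/(3*z - 1)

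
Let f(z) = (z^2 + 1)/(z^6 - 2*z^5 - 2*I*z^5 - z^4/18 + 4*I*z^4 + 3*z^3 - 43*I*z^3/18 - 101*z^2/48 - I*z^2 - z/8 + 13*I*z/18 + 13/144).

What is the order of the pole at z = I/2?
Factor the denominator:
  z^6 - 2*z^5 - 2*I*z^5 - z^4/18 + 4*I*z^4 + 3*z^3 - 43*I*z^3/18 - 101*z^2/48 - I*z^2 - z/8 + 13*I*z/18 + 13/144 = (z - I/2)^4*(z - 1 - 2*I/3)*(z - 1 + 2*I/3)

The numerator P(z) = z^2 + 1 has P(I/2) = 3/4 ≠ 0, so no factor of (z - I/2) cancels.
Near z = I/2 we can therefore write f(z) = g(z)/(z - I/2)^4 with g analytic at I/2 and g(I/2) ≠ 0 (g is the numerator divided by the remaining denominator factors).

Hence z = I/2 is a pole of order 4.

Final answer: 4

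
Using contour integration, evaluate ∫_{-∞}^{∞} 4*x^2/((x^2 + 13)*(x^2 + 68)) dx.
4*pi*(-sqrt(13) + 2*sqrt(17))/55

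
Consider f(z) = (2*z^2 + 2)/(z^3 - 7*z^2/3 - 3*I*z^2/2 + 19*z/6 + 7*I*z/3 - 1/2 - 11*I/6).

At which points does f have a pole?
The singularities of f are the zeros of the denominator. Factoring,
  z^3 - 7*z^2/3 - 3*I*z^2/2 + 19*z/6 + 7*I*z/3 - 1/2 - 11*I/6 = (z - 1 + I)*(z - 1/3 - I/2)*(z - 1 - 2*I)
so the candidates are z = 1 - I, z = 1/3 + I/2, z = 1 + 2*I.

Check the numerator P(z) = 2*z^2 + 2 at each one:
  P(1 - I) = 2 - 4*I ≠ 0, so z = 1 - I is a (simple) pole.
  P(1/3 + I/2) = 31/18 + 2*I/3 ≠ 0, so z = 1/3 + I/2 is a (simple) pole.
  P(1 + 2*I) = -4 + 8*I ≠ 0, so z = 1 + 2*I is a (simple) pole.

Poles of f: {1/3 + I/2, 1 - I, 1 + 2*I}

Final answer: {1/3 + I/2, 1 - I, 1 + 2*I}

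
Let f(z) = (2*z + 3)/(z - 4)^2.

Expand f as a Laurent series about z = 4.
11/(z - 4)^2 + 2/(z - 4)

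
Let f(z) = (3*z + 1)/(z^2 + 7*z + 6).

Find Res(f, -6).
17/5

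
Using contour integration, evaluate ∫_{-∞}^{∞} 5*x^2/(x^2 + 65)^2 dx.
Let f(z) = 5*z^2/(z^2 + 65)^2. The denominator has no real zeros and deg Q - deg P = 2 ≥ 2, so the integral of f over the upper semicircle |z| = R tends to 0 as R → ∞. Closing the contour in the upper half-plane,
  ∫_{-∞}^{∞} f(x) dx = 2πi · Σ Res(f, z_k)  over the poles with Im z_k > 0.

Zeros of the denominator: z^2 + 65 = 0 gives z = ±sqrt(65)*I.
Upper half-plane: z = sqrt(65)*I (a pole of order 2).

Write f(z) = g(z)/(z - sqrt(65)*I)^2 with g(z) = 5*z^2/(z + sqrt(65)*I)^2. For a double pole, Res(f, z₀) = g'(z₀):
  g'(z) = 10*sqrt(65)*I*z/(z + sqrt(65)*I)^3
  Res(f, sqrt(65)*I) = g'(sqrt(65)*I) = -sqrt(65)*I/52

∫_{-∞}^{∞} f(x) dx = 2πi · (-sqrt(65)*I/52) = sqrt(65)*pi/26

Final answer: sqrt(65)*pi/26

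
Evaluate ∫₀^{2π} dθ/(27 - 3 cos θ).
Call the integral J. The integrand is 2π-periodic and we integrate over a full period, so shifting θ does not change the value (θ → θ + π flips the sign of the trig term). Hence
  J = ∫₀^{2π} dθ/(27 + 3 cos θ).
Put z = e^{iθ}: then cos θ = (z + 1/z)/2, dθ = dz/(iz), and z runs once counterclockwise around |z| = 1:
  J = ∮_{|z|=1} 1/(27 + 3*(z + 1/z)/2) · dz/(iz) = (2/i) ∮_{|z|=1} dz/(3*z^2 + 54*z + 3).
The roots of 3*z^2 + 54*z + 3 are z = (-27 ± sqrt(27^2 - 3^2))/3, with sqrt(720) = 12*sqrt(5); their product is 1, so only z₊ = -9 + 4*sqrt(5) lies inside the unit circle (z₋ = -9 - 4*sqrt(5) lies outside).
z₊ is a simple zero of q(z) = 3*z^2 + 54*z + 3, so Res(1/q, z₊) = 1/q'(z₊) with q'(z) = 6*z + 54; and q'(z₊) = 3*(z₊ - z₋) = 24*sqrt(5).
Therefore J = (2/i) · 2πi · 1/(24*sqrt(5)) = 2*pi/(12*sqrt(5)) = sqrt(5)*pi/30

Final answer: sqrt(5)*pi/30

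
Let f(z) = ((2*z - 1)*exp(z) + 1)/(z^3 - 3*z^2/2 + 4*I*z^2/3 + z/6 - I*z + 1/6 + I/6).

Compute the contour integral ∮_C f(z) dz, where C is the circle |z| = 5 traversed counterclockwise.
By the residue theorem, ∮_C f(z) dz = 2πi · (sum of the residues of f at the poles inside |z| = 5).

The denominator factors as (z - 1/2)*(z + I/3)*(z - 1 + I), so the singularities of f are simple poles at z = 1/2, z = -I/3, z = 1 - I.
  |1/2|² = 1/4 < 25 = 5², so this pole is inside the contour.
  |-I/3|² = 1/9 < 25 = 5², so this pole is inside the contour.
  |1 - I|² = 2 < 25 = 5², so this pole is inside the contour.

With P(z) = (2*z - 1)*exp(z) + 1 and Q(z) = z^3 - 3*z^2/2 + 4*I*z^2/3 + z/6 - I*z + 1/6 + I/6, each pole is simple, so Res(f, z₀) = P(z₀)/Q'(z₀) with Q'(z) = 3*z^2 - 3*z + 8*I*z/3 + 1/6 - I.
  Res(f, 1/2) = P(1/2)/Q'(1/2) = (1)/(-7/12 + I/3) = -84/65 - 48*I/65
  Res(f, -I/3) = P(-I/3)/Q'(-I/3) = (1 + (-1 - 2*I/3)*exp(-I/3))/(13/18) = 18/13 + (-18/13 - 12*I/13)*exp(-I/3)
  Res(f, 1 - I) = P(1 - I)/Q'(1 - I) = (1 + (1 - 2*I)*exp(1 - I))/(-1/6 - 4*I/3) = -6/65 + (18/13 + 12*I/13)*exp(1 - I) + 48*I/65

Sum of residues inside C: (18/13 + 12*I/13)*exp(1 - I) + (-18/13 - 12*I/13)*exp(-I/3)
∮_C f(z) dz = 2πi · ((18/13 + 12*I/13)*exp(1 - I) + (-18/13 - 12*I/13)*exp(-I/3)) = pi*(24/13 - 36*I/13)*exp(-I/3) + pi*(-24/13 + 36*I/13)*exp(1 - I)

Final answer: pi*(24/13 - 36*I/13)*exp(-I/3) + pi*(-24/13 + 36*I/13)*exp(1 - I)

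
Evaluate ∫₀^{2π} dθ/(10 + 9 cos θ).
2*sqrt(19)*pi/19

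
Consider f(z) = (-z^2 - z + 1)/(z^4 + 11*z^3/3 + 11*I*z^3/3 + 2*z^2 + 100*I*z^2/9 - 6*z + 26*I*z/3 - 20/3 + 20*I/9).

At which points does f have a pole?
{-2, -1 - 3*I, -1 + I/3, 1/3 - I}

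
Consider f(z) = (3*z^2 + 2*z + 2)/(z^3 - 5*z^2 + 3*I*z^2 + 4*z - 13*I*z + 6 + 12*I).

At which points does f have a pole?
The singularities of f are the zeros of the denominator. Factoring,
  z^3 - 5*z^2 + 3*I*z^2 + 4*z - 13*I*z + 6 + 12*I = (z - 2 + I)*(z + 2*I)*(z - 3)
so the candidates are z = 2 - I, z = -2*I, z = 3.

Check the numerator P(z) = 3*z^2 + 2*z + 2 at each one:
  P(2 - I) = 15 - 14*I ≠ 0, so z = 2 - I is a (simple) pole.
  P(-2*I) = -10 - 4*I ≠ 0, so z = -2*I is a (simple) pole.
  P(3) = 35 ≠ 0, so z = 3 is a (simple) pole.

Poles of f: {-2*I, 2 - I, 3}

Final answer: {-2*I, 2 - I, 3}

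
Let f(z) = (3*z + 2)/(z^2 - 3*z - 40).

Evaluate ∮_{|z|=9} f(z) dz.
6*I*pi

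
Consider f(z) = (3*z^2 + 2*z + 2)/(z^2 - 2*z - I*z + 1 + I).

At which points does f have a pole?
{1, 1 + I}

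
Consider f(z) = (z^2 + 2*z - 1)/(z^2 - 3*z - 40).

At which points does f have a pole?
The singularities of f are the zeros of the denominator. Factoring,
  z^2 - 3*z - 40 = (z - 8)*(z + 5)
so the candidates are z = 8, z = -5.

Check the numerator P(z) = z^2 + 2*z - 1 at each one:
  P(8) = 79 ≠ 0, so z = 8 is a (simple) pole.
  P(-5) = 14 ≠ 0, so z = -5 is a (simple) pole.

Poles of f: {-5, 8}

Final answer: {-5, 8}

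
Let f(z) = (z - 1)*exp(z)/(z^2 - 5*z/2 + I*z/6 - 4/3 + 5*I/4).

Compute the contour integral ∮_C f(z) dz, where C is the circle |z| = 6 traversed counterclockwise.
By the residue theorem, ∮_C f(z) dz = 2πi · (sum of the residues of f at the poles inside |z| = 6).

The denominator factors as (z + 1/2 - I/3)*(z - 3 + I/2), so the singularities of f are simple poles at z = -1/2 + I/3, z = 3 - I/2.
  |-1/2 + I/3|² = 13/36 < 36 = 6², so this pole is inside the contour.
  |3 - I/2|² = 37/4 < 36 = 6², so this pole is inside the contour.

With P(z) = (z - 1)*exp(z) and Q(z) = z^2 - 5*z/2 + I*z/6 - 4/3 + 5*I/4, each pole is simple, so Res(f, z₀) = P(z₀)/Q'(z₀) with Q'(z) = 2*z - 5/2 + I/6.
  Res(f, -1/2 + I/3) = P(-1/2 + I/3)/Q'(-1/2 + I/3) = ((-3/2 + I/3)*exp(-1/2 + I/3))/(-7/2 + 5*I/6) = (199/466 + 3*I/466)*exp(-1/2 + I/3)
  Res(f, 3 - I/2) = P(3 - I/2)/Q'(3 - I/2) = ((2 - I/2)*exp(3 - I/2))/(7/2 - 5*I/6) = (267/466 - 3*I/466)*exp(3 - I/2)

Sum of residues inside C: (267/466 - 3*I/466)*exp(3 - I/2) + (199/466 + 3*I/466)*exp(-1/2 + I/3)
∮_C f(z) dz = 2πi · ((267/466 - 3*I/466)*exp(3 - I/2) + (199/466 + 3*I/466)*exp(-1/2 + I/3)) = pi*(-3/233 + 199*I/233)*exp(-1/2 + I/3) + pi*(3/233 + 267*I/233)*exp(3 - I/2)

Final answer: pi*(-3/233 + 199*I/233)*exp(-1/2 + I/3) + pi*(3/233 + 267*I/233)*exp(3 - I/2)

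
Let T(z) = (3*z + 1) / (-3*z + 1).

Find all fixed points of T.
T(z) = z means 3*z + 1 = z*(-3*z + 1), i.e.
  -3*z^2 - 2*z - 1 = 0.
Discriminant: (-2)^2 - 4*(-3)*(-1) = -8, so the roots are complex conjugates.
  z = (2 ± I*sqrt(8))/(2*(-3))
Fixed points: {-1/3 - sqrt(2)*I/3, -1/3 + sqrt(2)*I/3}

Final answer: {-1/3 - sqrt(2)*I/3, -1/3 + sqrt(2)*I/3}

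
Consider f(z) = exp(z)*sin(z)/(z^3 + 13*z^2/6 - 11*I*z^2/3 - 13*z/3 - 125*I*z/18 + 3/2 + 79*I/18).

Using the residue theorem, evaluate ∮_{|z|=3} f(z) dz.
By the residue theorem, ∮_C f(z) dz = 2πi · (sum of the residues of f at the poles inside |z| = 3).

The denominator factors as (z - 1/3 - 3*I)*(z + 3 - 2*I/3)*(z - 1/2), so the singularities of f are simple poles at z = 1/3 + 3*I, z = -3 + 2*I/3, z = 1/2.
  |1/3 + 3*I|² = 82/9 > 9 = 3², so this pole is outside the contour.
  |-3 + 2*I/3|² = 85/9 > 9 = 3², so this pole is outside the contour.
  |1/2|² = 1/4 < 9 = 3², so this pole is inside the contour.

With P(z) = exp(z)*sin(z) and Q(z) = z^3 + 13*z^2/6 - 11*I*z^2/3 - 13*z/3 - 125*I*z/18 + 3/2 + 79*I/18, each pole is simple, so Res(f, z₀) = P(z₀)/Q'(z₀) with Q'(z) = 3*z^2 + 13*z/3 - 22*I*z/3 - 13/3 - 125*I/18.
  Res(f, 1/2) = P(1/2)/Q'(1/2) = (exp(1/2)*sin(1/2))/(-17/12 - 191*I/18) = (-1836/148525 + 13752*I/148525)*exp(1/2)*sin(1/2)

∮_C f(z) dz = 2πi · ((-1836/148525 + 13752*I/148525)*exp(1/2)*sin(1/2)) = pi*(-27504/148525 - 3672*I/148525)*exp(1/2)*sin(1/2)

Final answer: pi*(-27504/148525 - 3672*I/148525)*exp(1/2)*sin(1/2)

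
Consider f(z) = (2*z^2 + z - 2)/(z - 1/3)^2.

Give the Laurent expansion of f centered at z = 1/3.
Put w = z - (1/3), i.e. z = w + 1/3. The denominator is w^2, so it suffices to rewrite the numerator in powers of w.

P(z) = 2*z^2 + z - 2
P(w + 1/3) = -13/9 + 7*w/3 + 2*w^2

Dividing each term by w^2:
  f = -13/(9*w^2) + 7/(3*w) + 2

Substituting back w = z - 1/3:
  f(z) = -13/(9*(z - 1/3)^2) + 7/(3*(z - 1/3)) + 2

The series is finite because the numerator is a polynomial; the negative powers form the principal part, and the coefficient of 1/(z - 1/3) gives Res(f, 1/3) = 7/3.

Final answer: -13/(9*(z - 1/3)^2) + 7/(3*(z - 1/3)) + 2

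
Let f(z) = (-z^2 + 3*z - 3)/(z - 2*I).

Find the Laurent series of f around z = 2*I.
Put w = z - (2*I), i.e. z = w + 2*I. The denominator is w, so it suffices to rewrite the numerator in powers of w.

P(z) = -z^2 + 3*z - 3
P(w + 2*I) = 1 + 6*I + (3 - 4*I)*w - w^2

Dividing each term by w:
  f = (1 + 6*I)/w + 3 - 4*I - w

Substituting back w = z - 2*I:
  f(z) = (1 + 6*I)/(z - 2*I) + 3 - 4*I - (z - 2*I)

The series is finite because the numerator is a polynomial; the negative powers form the principal part, and the coefficient of 1/(z - 2*I) gives Res(f, 2*I) = 1 + 6*I.

Final answer: (1 + 6*I)/(z - 2*I) + 3 - 4*I - (z - 2*I)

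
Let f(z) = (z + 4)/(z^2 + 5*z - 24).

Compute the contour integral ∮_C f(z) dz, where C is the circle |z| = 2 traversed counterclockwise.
0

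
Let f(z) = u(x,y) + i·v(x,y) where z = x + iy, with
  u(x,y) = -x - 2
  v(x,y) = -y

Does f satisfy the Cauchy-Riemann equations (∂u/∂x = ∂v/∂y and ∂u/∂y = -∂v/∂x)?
∂u/∂x = -1
∂v/∂y = -1
∂u/∂y = 0
∂v/∂x = 0
∂u/∂x = ∂v/∂y and ∂u/∂y = -∂v/∂x hold identically; f is analytic.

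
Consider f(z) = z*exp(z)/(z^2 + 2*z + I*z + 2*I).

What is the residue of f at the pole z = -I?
Write f(z) = P(z)/Q(z) with P(z) = z*exp(z) and Q(z) = z^2 + 2*z + I*z + 2*I.
The denominator factors as Q(z) = (z + 2)*(z + I), so z = -I is a simple zero of Q and P is analytic there; z = -I is therefore a simple pole and
  Res(f, z₀) = P(z₀)/Q'(z₀).

Q'(z) = 2*z + 2 + I, so Q'(-I) = 2 - I.
P(-I) = -I*exp(-I).

Res(f, -I) = (-I*exp(-I))/(2 - I) = (1/5 - 2*I/5)*exp(-I)

Final answer: (1/5 - 2*I/5)*exp(-I)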